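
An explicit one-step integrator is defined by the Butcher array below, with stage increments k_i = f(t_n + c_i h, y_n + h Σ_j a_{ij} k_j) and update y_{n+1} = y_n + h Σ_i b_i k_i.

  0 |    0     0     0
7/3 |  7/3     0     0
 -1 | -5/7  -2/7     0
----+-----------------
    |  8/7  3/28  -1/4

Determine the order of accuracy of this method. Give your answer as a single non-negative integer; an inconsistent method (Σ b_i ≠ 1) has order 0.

b = (8/7, 3/28, -1/4)
c = (0, 7/3, -1)
Ac = (0, 0, -2/3)
Σ b_i: 8/7·1 + 3/28·1 + (-1/4)·1 = 1 ✓
b·c: 3/28·7/3 + (-1/4)·(-1) = 1/2 ✓
b·c²: 3/28·49/9 + (-1/4)·1 = 1/3 ✓
b·Ac: (-1/4)·(-2/3) = 1/6 ✓; 3 stages ⇒ order 3.

3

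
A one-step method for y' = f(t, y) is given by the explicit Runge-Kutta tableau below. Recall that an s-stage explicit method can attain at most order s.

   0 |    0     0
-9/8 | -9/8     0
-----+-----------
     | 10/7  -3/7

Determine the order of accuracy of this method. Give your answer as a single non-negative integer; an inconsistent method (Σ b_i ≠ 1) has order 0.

1

b = (10/7, -3/7)
c = (0, -9/8)
Σ b_i: 10/7·1 + (-3/7)·1 = 1 ✓
b·c: (-3/7)·(-9/8) = 27/56 ≠ 1/2 ⇒ order 1.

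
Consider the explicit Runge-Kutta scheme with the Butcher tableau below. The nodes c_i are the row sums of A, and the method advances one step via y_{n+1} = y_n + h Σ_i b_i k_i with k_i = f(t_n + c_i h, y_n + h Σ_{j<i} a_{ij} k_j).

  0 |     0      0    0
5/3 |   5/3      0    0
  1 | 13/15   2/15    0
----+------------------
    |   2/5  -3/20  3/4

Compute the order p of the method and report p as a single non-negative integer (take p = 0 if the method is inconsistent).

3

b = (2/5, -3/20, 3/4)
c = (0, 5/3, 1)
Ac = (0, 0, 2/9)
Σ b_i: 2/5·1 + (-3/20)·1 + 3/4·1 = 1 ✓
b·c: (-3/20)·5/3 + 3/4·1 = 1/2 ✓
b·c²: (-3/20)·25/9 + 3/4·1 = 1/3 ✓
b·Ac: 3/4·2/9 = 1/6 ✓; 3 stages ⇒ order 3.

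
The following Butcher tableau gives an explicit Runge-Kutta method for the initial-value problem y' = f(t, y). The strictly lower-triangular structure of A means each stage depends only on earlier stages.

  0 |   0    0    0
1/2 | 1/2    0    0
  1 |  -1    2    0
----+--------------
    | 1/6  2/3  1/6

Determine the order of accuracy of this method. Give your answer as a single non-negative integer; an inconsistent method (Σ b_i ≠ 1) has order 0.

3

b = (1/6, 2/3, 1/6)
c = (0, 1/2, 1)
Ac = (0, 0, 1)
Σ b_i: 1/6·1 + 2/3·1 + 1/6·1 = 1 ✓
b·c: 2/3·1/2 + 1/6·1 = 1/2 ✓
b·c²: 2/3·1/4 + 1/6·1 = 1/3 ✓
b·Ac: 1/6·1 = 1/6 ✓; 3 stages ⇒ order 3.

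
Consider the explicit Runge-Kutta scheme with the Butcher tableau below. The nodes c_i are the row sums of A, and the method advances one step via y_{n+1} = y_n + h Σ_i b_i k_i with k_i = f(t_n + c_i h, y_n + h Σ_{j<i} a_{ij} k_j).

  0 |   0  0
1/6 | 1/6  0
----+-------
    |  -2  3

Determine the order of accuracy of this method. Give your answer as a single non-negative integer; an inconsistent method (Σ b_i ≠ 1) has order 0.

2

b = (-2, 3)
c = (0, 1/6)
Σ b_i: (-2)·1 + 3·1 = 1 ✓
b·c: 3·1/6 = 1/2 ✓; 2 stages ⇒ order 2.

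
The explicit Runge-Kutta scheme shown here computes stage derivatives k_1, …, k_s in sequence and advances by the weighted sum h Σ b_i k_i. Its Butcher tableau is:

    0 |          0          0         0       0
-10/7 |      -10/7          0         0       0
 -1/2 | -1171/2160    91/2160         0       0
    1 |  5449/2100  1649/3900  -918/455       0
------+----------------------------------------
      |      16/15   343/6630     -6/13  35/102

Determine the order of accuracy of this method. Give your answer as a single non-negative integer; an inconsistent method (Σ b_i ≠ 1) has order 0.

4

b = (16/15, 343/6630, -6/13, 35/102)
c = (0, -10/7, -1/2, 1)
Ac = (0, 0, -13/216, 17/42)
Σ b_i: 16/15·1 + 343/6630·1 + (-6/13)·1 + 35/102·1 = 1 ✓
b·c: 343/6630·(-10/7) + (-6/13)·(-1/2) + 35/102·1 = 1/2 ✓
b·c²: 343/6630·100/49 + (-6/13)·1/4 + 35/102·1 = 1/3 ✓
b·Ac: (-6/13)·(-13/216) + 35/102·17/42 = 1/6 ✓
b·c³: 343/6630·(-1000/343) + (-6/13)·(-1/8) + 35/102·1 = 1/4 ✓
b·(c∘Ac): (-6/13)·13/432 + 35/102·17/42 = 1/8 ✓
b·Ac²: (-6/13)·65/756 + 35/102·527/1470 = 1/12 ✓
b·A²c: 35/102·17/140 = 1/24 ✓; 4 stages ⇒ order 4.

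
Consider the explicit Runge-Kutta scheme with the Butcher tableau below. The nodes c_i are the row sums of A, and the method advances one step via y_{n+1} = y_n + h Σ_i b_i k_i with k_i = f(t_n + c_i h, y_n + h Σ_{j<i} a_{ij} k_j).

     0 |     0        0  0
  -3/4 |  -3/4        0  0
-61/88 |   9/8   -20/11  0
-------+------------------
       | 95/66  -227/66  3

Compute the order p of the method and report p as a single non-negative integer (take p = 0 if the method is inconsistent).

b = (95/66, -227/66, 3)
c = (0, -3/4, -61/88)
Ac = (0, 0, 15/11)
Σ b_i: 95/66·1 + (-227/66)·1 + 3·1 = 1 ✓
b·c: (-227/66)·(-3/4) + 3·(-61/88) = 1/2 ✓
b·c²: (-227/66)·9/16 + 3·3721/7744 = -3819/7744 ≠ 1/3 ⇒ order 2.
b·Ac: 3·15/11 = 45/11 ≠ 1/6

2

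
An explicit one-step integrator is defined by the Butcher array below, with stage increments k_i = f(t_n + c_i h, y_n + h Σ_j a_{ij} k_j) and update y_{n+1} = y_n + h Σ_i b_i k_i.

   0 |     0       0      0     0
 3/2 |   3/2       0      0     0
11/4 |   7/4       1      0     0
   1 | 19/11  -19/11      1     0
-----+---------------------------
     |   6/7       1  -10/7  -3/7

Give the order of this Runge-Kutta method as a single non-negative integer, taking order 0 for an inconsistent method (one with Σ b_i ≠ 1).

0

b = (6/7, 1, -10/7, -3/7)
c = (0, 3/2, 11/4, 1)
Ac = (0, 0, 3/2, 7/44)
Σ b_i: 6/7·1 + 1·1 + (-10/7)·1 + (-3/7)·1 = 0 ≠ 1 ⇒ order 0.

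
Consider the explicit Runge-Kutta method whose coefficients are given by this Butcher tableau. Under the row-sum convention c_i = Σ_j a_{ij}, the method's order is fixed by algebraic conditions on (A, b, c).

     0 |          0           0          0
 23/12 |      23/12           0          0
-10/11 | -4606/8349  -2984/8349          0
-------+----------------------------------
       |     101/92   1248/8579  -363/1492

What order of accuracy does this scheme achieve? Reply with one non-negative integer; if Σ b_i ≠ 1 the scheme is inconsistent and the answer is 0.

b = (101/92, 1248/8579, -363/1492)
c = (0, 23/12, -10/11)
Ac = (0, 0, -746/1089)
Σ b_i: 101/92·1 + 1248/8579·1 + (-363/1492)·1 = 1 ✓
b·c: 1248/8579·23/12 + (-363/1492)·(-10/11) = 1/2 ✓
b·c²: 1248/8579·529/144 + (-363/1492)·100/121 = 1/3 ✓
b·Ac: (-363/1492)·(-746/1089) = 1/6 ✓; 3 stages ⇒ order 3.

3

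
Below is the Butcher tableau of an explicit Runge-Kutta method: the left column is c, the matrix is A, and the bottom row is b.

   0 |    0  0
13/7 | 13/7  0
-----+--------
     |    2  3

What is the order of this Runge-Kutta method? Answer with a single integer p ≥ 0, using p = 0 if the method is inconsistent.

0

b = (2, 3)
c = (0, 13/7)
Σ b_i: 2·1 + 3·1 = 5 ≠ 1 ⇒ order 0.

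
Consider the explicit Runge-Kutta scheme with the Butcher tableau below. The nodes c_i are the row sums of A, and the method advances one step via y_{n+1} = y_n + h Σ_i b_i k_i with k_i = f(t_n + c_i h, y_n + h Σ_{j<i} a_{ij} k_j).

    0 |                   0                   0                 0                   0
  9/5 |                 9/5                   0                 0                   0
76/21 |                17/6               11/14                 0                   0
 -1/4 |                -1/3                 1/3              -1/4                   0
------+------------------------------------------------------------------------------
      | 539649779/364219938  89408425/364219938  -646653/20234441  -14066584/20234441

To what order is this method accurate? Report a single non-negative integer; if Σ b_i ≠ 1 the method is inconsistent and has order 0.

3

b = (539649779/364219938, 89408425/364219938, -646653/20234441, -14066584/20234441)
c = (0, 9/5, 76/21, -1/4)
Ac = (0, 0, 99/70, -32/105)
Σ b_i: 539649779/364219938·1 + 89408425/364219938·1 + (-646653/20234441)·1 + (-14066584/20234441)·1 = 1 ✓
b·c: 89408425/364219938·9/5 + (-646653/20234441)·76/21 + (-14066584/20234441)·(-1/4) = 1/2 ✓
b·c²: 89408425/364219938·81/25 + (-646653/20234441)·5776/441 + (-14066584/20234441)·1/16 = 1/3 ✓
b·Ac: (-646653/20234441)·99/70 + (-14066584/20234441)·(-32/105) = 1/6 ✓
b·c³: 89408425/364219938·729/125 + (-646653/20234441)·438976/9261 + (-14066584/20234441)·(-1/64) = -3688154371/50990791320 ≠ 1/4 ⇒ order 3.
b·(c∘Ac): (-646653/20234441)·1254/245 + (-14066584/20234441)·8/105 = -13144642/60703323 ≠ 1/8
b·Ac²: (-646653/20234441)·891/350 + (-14066584/20234441)·(-24193/11025) = 3681869489/2549539566 ≠ 1/12
b·A²c: (-14066584/20234441)·(-99/280) = 24867711/101172205 ≠ 1/24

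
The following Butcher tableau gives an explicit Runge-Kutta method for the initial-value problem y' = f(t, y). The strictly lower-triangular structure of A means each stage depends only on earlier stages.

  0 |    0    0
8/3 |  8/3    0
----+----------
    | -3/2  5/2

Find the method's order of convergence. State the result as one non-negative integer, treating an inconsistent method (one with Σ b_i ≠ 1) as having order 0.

1

b = (-3/2, 5/2)
c = (0, 8/3)
Σ b_i: (-3/2)·1 + 5/2·1 = 1 ✓
b·c: 5/2·8/3 = 20/3 ≠ 1/2 ⇒ order 1.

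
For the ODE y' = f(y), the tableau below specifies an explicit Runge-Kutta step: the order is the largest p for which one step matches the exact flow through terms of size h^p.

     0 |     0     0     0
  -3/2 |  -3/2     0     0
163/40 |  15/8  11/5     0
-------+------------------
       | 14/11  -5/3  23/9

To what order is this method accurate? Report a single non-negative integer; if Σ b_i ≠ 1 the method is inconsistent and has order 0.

0

b = (14/11, -5/3, 23/9)
c = (0, -3/2, 163/40)
Ac = (0, 0, -33/10)
Σ b_i: 14/11·1 + (-5/3)·1 + 23/9·1 = 214/99 ≠ 1 ⇒ order 0.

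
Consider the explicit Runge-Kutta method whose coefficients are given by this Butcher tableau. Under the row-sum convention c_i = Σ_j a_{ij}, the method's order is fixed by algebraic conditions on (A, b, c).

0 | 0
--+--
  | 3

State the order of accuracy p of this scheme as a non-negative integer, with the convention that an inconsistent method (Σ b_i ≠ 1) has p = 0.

b = (3)
c = (0)
Σ b_i: 3·1 = 3 ≠ 1 ⇒ order 0.

0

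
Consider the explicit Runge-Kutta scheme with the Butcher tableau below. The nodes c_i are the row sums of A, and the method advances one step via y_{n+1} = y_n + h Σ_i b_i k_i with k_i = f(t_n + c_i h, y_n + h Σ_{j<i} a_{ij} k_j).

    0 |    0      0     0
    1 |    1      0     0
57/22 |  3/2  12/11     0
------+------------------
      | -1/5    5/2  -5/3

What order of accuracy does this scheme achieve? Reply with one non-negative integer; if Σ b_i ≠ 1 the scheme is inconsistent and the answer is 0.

0

b = (-1/5, 5/2, -5/3)
c = (0, 1, 57/22)
Ac = (0, 0, 12/11)
Σ b_i: (-1/5)·1 + 5/2·1 + (-5/3)·1 = 19/30 ≠ 1 ⇒ order 0.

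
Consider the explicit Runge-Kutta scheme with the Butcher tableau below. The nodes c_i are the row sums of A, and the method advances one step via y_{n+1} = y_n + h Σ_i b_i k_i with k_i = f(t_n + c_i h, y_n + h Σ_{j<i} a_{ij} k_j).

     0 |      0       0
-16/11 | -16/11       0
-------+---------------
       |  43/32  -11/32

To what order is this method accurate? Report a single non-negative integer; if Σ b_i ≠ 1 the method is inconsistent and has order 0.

b = (43/32, -11/32)
c = (0, -16/11)
Σ b_i: 43/32·1 + (-11/32)·1 = 1 ✓
b·c: (-11/32)·(-16/11) = 1/2 ✓; 2 stages ⇒ order 2.

2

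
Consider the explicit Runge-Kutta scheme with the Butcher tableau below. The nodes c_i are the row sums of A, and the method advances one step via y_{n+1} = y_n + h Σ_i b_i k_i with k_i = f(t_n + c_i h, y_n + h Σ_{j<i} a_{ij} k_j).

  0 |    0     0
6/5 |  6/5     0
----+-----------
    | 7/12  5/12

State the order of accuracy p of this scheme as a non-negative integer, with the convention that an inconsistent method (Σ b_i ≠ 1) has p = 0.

2

b = (7/12, 5/12)
c = (0, 6/5)
Σ b_i: 7/12·1 + 5/12·1 = 1 ✓
b·c: 5/12·6/5 = 1/2 ✓; 2 stages ⇒ order 2.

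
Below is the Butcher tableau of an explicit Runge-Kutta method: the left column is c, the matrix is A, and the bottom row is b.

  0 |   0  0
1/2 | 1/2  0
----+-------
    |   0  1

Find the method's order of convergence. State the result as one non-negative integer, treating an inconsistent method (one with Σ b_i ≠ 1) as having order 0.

2

b = (0, 1)
c = (0, 1/2)
Σ b_i: 1·1 = 1 ✓
b·c: 1·1/2 = 1/2 ✓; 2 stages ⇒ order 2.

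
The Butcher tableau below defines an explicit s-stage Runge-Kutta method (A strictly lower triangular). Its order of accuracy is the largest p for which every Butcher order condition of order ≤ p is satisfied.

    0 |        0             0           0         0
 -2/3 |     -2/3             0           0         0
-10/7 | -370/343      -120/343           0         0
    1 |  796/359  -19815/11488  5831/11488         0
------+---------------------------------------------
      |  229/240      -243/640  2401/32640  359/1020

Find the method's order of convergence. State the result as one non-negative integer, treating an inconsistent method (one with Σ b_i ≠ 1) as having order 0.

b = (229/240, -243/640, 2401/32640, 359/1020)
c = (0, -2/3, -10/7, 1)
Ac = (0, 0, 80/343, 305/718)
Σ b_i: 229/240·1 + (-243/640)·1 + 2401/32640·1 + 359/1020·1 = 1 ✓
b·c: (-243/640)·(-2/3) + 2401/32640·(-10/7) + 359/1020·1 = 1/2 ✓
b·c²: (-243/640)·4/9 + 2401/32640·100/49 + 359/1020·1 = 1/3 ✓
b·Ac: 2401/32640·80/343 + 359/1020·305/718 = 1/6 ✓
b·c³: (-243/640)·(-8/27) + 2401/32640·(-1000/343) + 359/1020·1 = 1/4 ✓
b·(c∘Ac): 2401/32640·(-800/2401) + 359/1020·305/718 = 1/8 ✓
b·Ac²: 2401/32640·(-160/1029) + 359/1020·290/1077 = 1/12 ✓
b·A²c: 359/1020·85/718 = 1/24 ✓; 4 stages ⇒ order 4.

4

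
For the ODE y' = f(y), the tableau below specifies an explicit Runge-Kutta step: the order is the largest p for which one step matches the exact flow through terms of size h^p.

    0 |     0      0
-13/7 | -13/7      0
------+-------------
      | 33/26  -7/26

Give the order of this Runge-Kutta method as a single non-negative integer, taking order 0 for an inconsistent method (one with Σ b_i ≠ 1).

2

b = (33/26, -7/26)
c = (0, -13/7)
Σ b_i: 33/26·1 + (-7/26)·1 = 1 ✓
b·c: (-7/26)·(-13/7) = 1/2 ✓; 2 stages ⇒ order 2.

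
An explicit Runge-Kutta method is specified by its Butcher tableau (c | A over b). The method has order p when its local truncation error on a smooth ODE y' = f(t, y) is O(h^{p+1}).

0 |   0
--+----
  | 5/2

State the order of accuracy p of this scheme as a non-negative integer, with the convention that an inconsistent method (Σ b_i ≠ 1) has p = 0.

b = (5/2)
c = (0)
Σ b_i: 5/2·1 = 5/2 ≠ 1 ⇒ order 0.

0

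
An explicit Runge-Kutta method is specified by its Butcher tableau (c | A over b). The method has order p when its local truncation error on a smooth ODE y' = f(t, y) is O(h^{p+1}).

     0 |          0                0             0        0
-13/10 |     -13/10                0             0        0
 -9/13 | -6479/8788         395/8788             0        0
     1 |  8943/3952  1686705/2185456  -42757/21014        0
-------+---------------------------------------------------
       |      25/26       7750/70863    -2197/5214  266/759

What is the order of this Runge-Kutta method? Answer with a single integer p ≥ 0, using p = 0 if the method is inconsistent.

4

b = (25/26, 7750/70863, -2197/5214, 266/759)
c = (0, -13/10, -9/13, 1)
Ac = (0, 0, -79/1352, 1725/4256)
Σ b_i: 25/26·1 + 7750/70863·1 + (-2197/5214)·1 + 266/759·1 = 1 ✓
b·c: 7750/70863·(-13/10) + (-2197/5214)·(-9/13) + 266/759·1 = 1/2 ✓
b·c²: 7750/70863·169/100 + (-2197/5214)·81/169 + 266/759·1 = 1/3 ✓
b·Ac: (-2197/5214)·(-79/1352) + 266/759·1725/4256 = 1/6 ✓
b·c³: 7750/70863·(-2197/1000) + (-2197/5214)·(-729/2197) + 266/759·1 = 1/4 ✓
b·(c∘Ac): (-2197/5214)·711/17576 + 266/759·1725/4256 = 1/8 ✓
b·Ac²: (-2197/5214)·79/1040 + 266/759·2001/6080 = 1/12 ✓
b·A²c: 266/759·253/2128 = 1/24 ✓; 4 stages ⇒ order 4.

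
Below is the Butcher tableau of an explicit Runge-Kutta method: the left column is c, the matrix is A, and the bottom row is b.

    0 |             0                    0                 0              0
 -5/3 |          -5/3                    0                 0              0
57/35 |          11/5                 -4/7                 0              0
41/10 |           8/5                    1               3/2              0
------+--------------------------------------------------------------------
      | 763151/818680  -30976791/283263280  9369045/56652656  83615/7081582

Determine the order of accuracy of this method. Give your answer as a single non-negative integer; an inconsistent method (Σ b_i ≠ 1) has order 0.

b = (763151/818680, -30976791/283263280, 9369045/56652656, 83615/7081582)
c = (0, -5/3, 57/35, 41/10)
Ac = (0, 0, 20/21, 163/210)
Σ b_i: 763151/818680·1 + (-30976791/283263280)·1 + 9369045/56652656·1 + 83615/7081582·1 = 1 ✓
b·c: (-30976791/283263280)·(-5/3) + 9369045/56652656·57/35 + 83615/7081582·41/10 = 1/2 ✓
b·c²: (-30976791/283263280)·25/9 + 9369045/56652656·3249/1225 + 83615/7081582·1681/100 = 1/3 ✓
b·Ac: 9369045/56652656·20/21 + 83615/7081582·163/210 = 1/6 ✓
b·c³: (-30976791/283263280)·(-125/27) + 9369045/56652656·185193/42875 + 83615/7081582·68921/1000 = 149895811/73681200 ≠ 1/4 ⇒ order 3.
b·(c∘Ac): 9369045/56652656·76/49 + 83615/7081582·6683/2100 = 722269/2456040 ≠ 1/8
b·Ac²: 9369045/56652656·(-100/63) + 83615/7081582·148973/22050 = -1178084/6447105 ≠ 1/12
b·A²c: 83615/7081582·10/7 = 59725/3540791 ≠ 1/24

3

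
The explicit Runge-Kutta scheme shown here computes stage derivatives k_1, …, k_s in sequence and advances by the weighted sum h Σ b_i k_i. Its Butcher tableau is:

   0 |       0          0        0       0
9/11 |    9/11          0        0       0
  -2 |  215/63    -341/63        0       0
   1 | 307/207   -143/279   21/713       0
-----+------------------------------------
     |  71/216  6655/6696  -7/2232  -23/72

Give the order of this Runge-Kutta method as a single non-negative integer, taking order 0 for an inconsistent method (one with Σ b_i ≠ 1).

b = (71/216, 6655/6696, -7/2232, -23/72)
c = (0, 9/11, -2, 1)
Ac = (0, 0, -31/7, -11/23)
Σ b_i: 71/216·1 + 6655/6696·1 + (-7/2232)·1 + (-23/72)·1 = 1 ✓
b·c: 6655/6696·9/11 + (-7/2232)·(-2) + (-23/72)·1 = 1/2 ✓
b·c²: 6655/6696·81/121 + (-7/2232)·4 + (-23/72)·1 = 1/3 ✓
b·Ac: (-7/2232)·(-31/7) + (-23/72)·(-11/23) = 1/6 ✓
b·c³: 6655/6696·729/1331 + (-7/2232)·(-8) + (-23/72)·1 = 1/4 ✓
b·(c∘Ac): (-7/2232)·62/7 + (-23/72)·(-11/23) = 1/8 ✓
b·Ac²: (-7/2232)·(-279/77) + (-23/72)·(-57/253) = 1/12 ✓
b·A²c: (-23/72)·(-3/23) = 1/24 ✓; 4 stages ⇒ order 4.

4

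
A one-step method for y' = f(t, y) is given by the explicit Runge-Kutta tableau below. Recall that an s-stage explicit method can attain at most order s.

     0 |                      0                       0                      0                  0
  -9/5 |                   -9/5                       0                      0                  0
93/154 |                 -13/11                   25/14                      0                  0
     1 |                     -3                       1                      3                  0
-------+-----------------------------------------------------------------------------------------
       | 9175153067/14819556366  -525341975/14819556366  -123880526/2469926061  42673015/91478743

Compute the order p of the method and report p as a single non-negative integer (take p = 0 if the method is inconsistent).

3

b = (9175153067/14819556366, -525341975/14819556366, -123880526/2469926061, 42673015/91478743)
c = (0, -9/5, 93/154, 1)
Ac = (0, 0, -45/14, 9/770)
Σ b_i: 9175153067/14819556366·1 + (-525341975/14819556366)·1 + (-123880526/2469926061)·1 + 42673015/91478743·1 = 1 ✓
b·c: (-525341975/14819556366)·(-9/5) + (-123880526/2469926061)·93/154 + 42673015/91478743·1 = 1/2 ✓
b·c²: (-525341975/14819556366)·81/25 + (-123880526/2469926061)·8649/23716 + 42673015/91478743·1 = 1/3 ✓
b·Ac: (-123880526/2469926061)·(-45/14) + 42673015/91478743·9/770 = 1/6 ✓
b·c³: (-525341975/14819556366)·(-729/125) + (-123880526/2469926061)·804357/3652264 + 42673015/91478743·1 = 93285269309/140877264220 ≠ 1/4 ⇒ order 3.
b·(c∘Ac): (-123880526/2469926061)·(-4185/2156) + 42673015/91478743·9/770 = 9404843/91478743 ≠ 1/8
b·Ac²: (-123880526/2469926061)·81/14 + 42673015/91478743·2569671/592900 = 243939190389/140877264220 ≠ 1/12
b·A²c: 42673015/91478743·(-135/14) = -822979575/182957486 ≠ 1/24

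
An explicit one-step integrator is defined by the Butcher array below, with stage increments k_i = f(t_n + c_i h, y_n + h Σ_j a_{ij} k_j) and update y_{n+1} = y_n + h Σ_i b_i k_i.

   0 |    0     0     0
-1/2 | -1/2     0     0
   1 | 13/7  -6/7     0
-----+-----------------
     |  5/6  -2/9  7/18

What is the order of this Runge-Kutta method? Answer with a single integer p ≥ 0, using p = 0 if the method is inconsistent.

3

b = (5/6, -2/9, 7/18)
c = (0, -1/2, 1)
Ac = (0, 0, 3/7)
Σ b_i: 5/6·1 + (-2/9)·1 + 7/18·1 = 1 ✓
b·c: (-2/9)·(-1/2) + 7/18·1 = 1/2 ✓
b·c²: (-2/9)·1/4 + 7/18·1 = 1/3 ✓
b·Ac: 7/18·3/7 = 1/6 ✓; 3 stages ⇒ order 3.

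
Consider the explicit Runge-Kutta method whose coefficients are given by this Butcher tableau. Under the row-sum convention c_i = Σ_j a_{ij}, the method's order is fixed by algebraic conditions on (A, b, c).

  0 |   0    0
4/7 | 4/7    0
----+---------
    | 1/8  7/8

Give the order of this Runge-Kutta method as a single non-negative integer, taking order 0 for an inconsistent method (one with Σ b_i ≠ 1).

b = (1/8, 7/8)
c = (0, 4/7)
Σ b_i: 1/8·1 + 7/8·1 = 1 ✓
b·c: 7/8·4/7 = 1/2 ✓; 2 stages ⇒ order 2.

2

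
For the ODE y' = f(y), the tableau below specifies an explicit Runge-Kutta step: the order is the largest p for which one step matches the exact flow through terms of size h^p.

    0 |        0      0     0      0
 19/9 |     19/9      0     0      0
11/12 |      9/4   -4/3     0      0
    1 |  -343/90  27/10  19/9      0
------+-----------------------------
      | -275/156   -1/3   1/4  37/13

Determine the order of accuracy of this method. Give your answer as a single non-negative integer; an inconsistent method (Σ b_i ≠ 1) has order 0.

b = (-275/156, -1/3, 1/4, 37/13)
c = (0, 19/9, 11/12, 1)
Ac = (0, 0, -76/27, 4123/540)
Σ b_i: (-275/156)·1 + (-1/3)·1 + 1/4·1 + 37/13·1 = 1 ✓
b·c: (-1/3)·19/9 + 1/4·11/12 + 37/13·1 = 13319/5616 ≠ 1/2 ⇒ order 1.

1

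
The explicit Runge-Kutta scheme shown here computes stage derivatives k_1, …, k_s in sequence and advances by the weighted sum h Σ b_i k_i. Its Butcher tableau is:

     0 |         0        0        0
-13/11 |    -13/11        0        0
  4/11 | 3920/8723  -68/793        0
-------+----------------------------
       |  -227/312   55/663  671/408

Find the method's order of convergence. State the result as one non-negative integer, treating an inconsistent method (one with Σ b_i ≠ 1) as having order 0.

b = (-227/312, 55/663, 671/408)
c = (0, -13/11, 4/11)
Ac = (0, 0, 68/671)
Σ b_i: (-227/312)·1 + 55/663·1 + 671/408·1 = 1 ✓
b·c: 55/663·(-13/11) + 671/408·4/11 = 1/2 ✓
b·c²: 55/663·169/121 + 671/408·16/121 = 1/3 ✓
b·Ac: 671/408·68/671 = 1/6 ✓; 3 stages ⇒ order 3.

3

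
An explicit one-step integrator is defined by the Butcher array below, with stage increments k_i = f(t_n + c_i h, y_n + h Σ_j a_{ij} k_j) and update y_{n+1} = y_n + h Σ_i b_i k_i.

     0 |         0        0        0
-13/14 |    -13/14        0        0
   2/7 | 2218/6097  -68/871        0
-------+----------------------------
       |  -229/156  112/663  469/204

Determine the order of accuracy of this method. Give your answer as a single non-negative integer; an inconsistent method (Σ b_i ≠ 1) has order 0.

b = (-229/156, 112/663, 469/204)
c = (0, -13/14, 2/7)
Ac = (0, 0, 34/469)
Σ b_i: (-229/156)·1 + 112/663·1 + 469/204·1 = 1 ✓
b·c: 112/663·(-13/14) + 469/204·2/7 = 1/2 ✓
b·c²: 112/663·169/196 + 469/204·4/49 = 1/3 ✓
b·Ac: 469/204·34/469 = 1/6 ✓; 3 stages ⇒ order 3.

3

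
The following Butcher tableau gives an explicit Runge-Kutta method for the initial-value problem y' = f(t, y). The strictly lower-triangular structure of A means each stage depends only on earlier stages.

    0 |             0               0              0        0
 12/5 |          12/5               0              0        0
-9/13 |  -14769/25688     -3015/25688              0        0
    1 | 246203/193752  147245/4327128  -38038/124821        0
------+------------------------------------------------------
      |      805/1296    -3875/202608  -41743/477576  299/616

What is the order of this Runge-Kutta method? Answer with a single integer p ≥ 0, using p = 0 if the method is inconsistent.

b = (805/1296, -3875/202608, -41743/477576, 299/616)
c = (0, 12/5, -9/13, 1)
Ac = (0, 0, -1809/6422, 175/598)
Σ b_i: 805/1296·1 + (-3875/202608)·1 + (-41743/477576)·1 + 299/616·1 = 1 ✓
b·c: (-3875/202608)·12/5 + (-41743/477576)·(-9/13) + 299/616·1 = 1/2 ✓
b·c²: (-3875/202608)·144/25 + (-41743/477576)·81/169 + 299/616·1 = 1/3 ✓
b·Ac: (-41743/477576)·(-1809/6422) + 299/616·175/598 = 1/6 ✓
b·c³: (-3875/202608)·1728/125 + (-41743/477576)·(-729/2197) + 299/616·1 = 1/4 ✓
b·(c∘Ac): (-41743/477576)·16281/83486 + 299/616·175/598 = 1/8 ✓
b·Ac²: (-41743/477576)·(-10854/16055) + 299/616·224/4485 = 1/12 ✓
b·A²c: 299/616·77/897 = 1/24 ✓; 4 stages ⇒ order 4.

4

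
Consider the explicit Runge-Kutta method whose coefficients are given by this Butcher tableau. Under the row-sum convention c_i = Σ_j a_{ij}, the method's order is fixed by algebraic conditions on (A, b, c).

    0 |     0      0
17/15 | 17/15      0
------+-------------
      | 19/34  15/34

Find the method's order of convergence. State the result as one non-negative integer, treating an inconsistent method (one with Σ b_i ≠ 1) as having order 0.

b = (19/34, 15/34)
c = (0, 17/15)
Σ b_i: 19/34·1 + 15/34·1 = 1 ✓
b·c: 15/34·17/15 = 1/2 ✓; 2 stages ⇒ order 2.

2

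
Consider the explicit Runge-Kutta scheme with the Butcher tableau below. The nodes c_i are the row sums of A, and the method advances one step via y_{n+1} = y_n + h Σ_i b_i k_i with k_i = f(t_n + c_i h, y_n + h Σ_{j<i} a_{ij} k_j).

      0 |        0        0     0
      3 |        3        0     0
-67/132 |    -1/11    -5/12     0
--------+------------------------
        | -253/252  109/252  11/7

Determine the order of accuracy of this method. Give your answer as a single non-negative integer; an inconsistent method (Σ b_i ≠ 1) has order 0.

b = (-253/252, 109/252, 11/7)
c = (0, 3, -67/132)
Ac = (0, 0, -5/4)
Σ b_i: (-253/252)·1 + 109/252·1 + 11/7·1 = 1 ✓
b·c: 109/252·3 + 11/7·(-67/132) = 1/2 ✓
b·c²: 109/252·9 + 11/7·4489/17424 = 47653/11088 ≠ 1/3 ⇒ order 2.
b·Ac: 11/7·(-5/4) = -55/28 ≠ 1/6

2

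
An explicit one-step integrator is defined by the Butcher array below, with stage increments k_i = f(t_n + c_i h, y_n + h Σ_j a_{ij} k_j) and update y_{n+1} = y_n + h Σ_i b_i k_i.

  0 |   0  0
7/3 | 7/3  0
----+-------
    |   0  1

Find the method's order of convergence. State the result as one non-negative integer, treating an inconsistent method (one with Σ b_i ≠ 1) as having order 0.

1

b = (0, 1)
c = (0, 7/3)
Σ b_i: 1·1 = 1 ✓
b·c: 1·7/3 = 7/3 ≠ 1/2 ⇒ order 1.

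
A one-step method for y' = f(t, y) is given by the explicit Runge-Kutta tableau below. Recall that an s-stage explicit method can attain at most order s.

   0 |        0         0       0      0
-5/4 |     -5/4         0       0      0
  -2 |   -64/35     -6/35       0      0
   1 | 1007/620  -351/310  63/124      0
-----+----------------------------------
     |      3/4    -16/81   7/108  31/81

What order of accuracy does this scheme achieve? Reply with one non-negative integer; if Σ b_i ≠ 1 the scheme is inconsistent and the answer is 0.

b = (3/4, -16/81, 7/108, 31/81)
c = (0, -5/4, -2, 1)
Ac = (0, 0, 3/14, 99/248)
Σ b_i: 3/4·1 + (-16/81)·1 + 7/108·1 + 31/81·1 = 1 ✓
b·c: (-16/81)·(-5/4) + 7/108·(-2) + 31/81·1 = 1/2 ✓
b·c²: (-16/81)·25/16 + 7/108·4 + 31/81·1 = 1/3 ✓
b·Ac: 7/108·3/14 + 31/81·99/248 = 1/6 ✓
b·c³: (-16/81)·(-125/64) + 7/108·(-8) + 31/81·1 = 1/4 ✓
b·(c∘Ac): 7/108·(-3/7) + 31/81·99/248 = 1/8 ✓
b·Ac²: 7/108·(-15/56) + 31/81·261/992 = 1/12 ✓
b·A²c: 31/81·27/248 = 1/24 ✓; 4 stages ⇒ order 4.

4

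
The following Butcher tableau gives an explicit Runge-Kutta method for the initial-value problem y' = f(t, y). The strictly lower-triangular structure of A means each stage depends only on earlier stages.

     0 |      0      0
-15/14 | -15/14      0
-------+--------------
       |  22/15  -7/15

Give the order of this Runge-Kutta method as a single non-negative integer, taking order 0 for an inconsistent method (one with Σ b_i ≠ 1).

2

b = (22/15, -7/15)
c = (0, -15/14)
Σ b_i: 22/15·1 + (-7/15)·1 = 1 ✓
b·c: (-7/15)·(-15/14) = 1/2 ✓; 2 stages ⇒ order 2.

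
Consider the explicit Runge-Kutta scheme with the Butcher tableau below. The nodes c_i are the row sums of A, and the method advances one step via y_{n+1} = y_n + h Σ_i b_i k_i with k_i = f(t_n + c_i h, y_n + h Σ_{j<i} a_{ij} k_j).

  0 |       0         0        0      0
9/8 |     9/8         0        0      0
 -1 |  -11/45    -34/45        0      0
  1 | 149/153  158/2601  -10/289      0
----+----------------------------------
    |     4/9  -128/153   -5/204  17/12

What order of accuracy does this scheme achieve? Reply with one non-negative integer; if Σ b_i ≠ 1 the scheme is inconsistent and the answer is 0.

4

b = (4/9, -128/153, -5/204, 17/12)
c = (0, 9/8, -1, 1)
Ac = (0, 0, -17/20, 7/68)
Σ b_i: 4/9·1 + (-128/153)·1 + (-5/204)·1 + 17/12·1 = 1 ✓
b·c: (-128/153)·9/8 + (-5/204)·(-1) + 17/12·1 = 1/2 ✓
b·c²: (-128/153)·81/64 + (-5/204)·1 + 17/12·1 = 1/3 ✓
b·Ac: (-5/204)·(-17/20) + 17/12·7/68 = 1/6 ✓
b·c³: (-128/153)·729/512 + (-5/204)·(-1) + 17/12·1 = 1/4 ✓
b·(c∘Ac): (-5/204)·17/20 + 17/12·7/68 = 1/8 ✓
b·Ac²: (-5/204)·(-153/160) + 17/12·23/544 = 1/12 ✓
b·A²c: 17/12·1/34 = 1/24 ✓; 4 stages ⇒ order 4.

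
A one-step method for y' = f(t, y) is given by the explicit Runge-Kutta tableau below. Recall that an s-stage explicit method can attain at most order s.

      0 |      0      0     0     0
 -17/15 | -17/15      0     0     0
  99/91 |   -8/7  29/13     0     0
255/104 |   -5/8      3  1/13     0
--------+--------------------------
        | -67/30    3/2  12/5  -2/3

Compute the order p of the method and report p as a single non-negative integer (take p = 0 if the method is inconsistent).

b = (-67/30, 3/2, 12/5, -2/3)
c = (0, -17/15, 99/91, 255/104)
Ac = (0, 0, -493/195, -19616/5915)
Σ b_i: (-67/30)·1 + 3/2·1 + 12/5·1 + (-2/3)·1 = 1 ✓
b·c: 3/2·(-17/15) + 12/5·99/91 + (-2/3)·255/104 = -1317/1820 ≠ 1/2 ⇒ order 1.

1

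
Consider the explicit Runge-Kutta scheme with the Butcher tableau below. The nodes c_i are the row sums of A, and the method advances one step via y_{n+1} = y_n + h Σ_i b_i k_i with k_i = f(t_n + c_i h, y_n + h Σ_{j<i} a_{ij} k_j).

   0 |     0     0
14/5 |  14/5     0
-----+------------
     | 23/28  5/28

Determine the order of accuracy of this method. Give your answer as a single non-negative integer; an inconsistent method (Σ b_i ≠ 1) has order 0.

b = (23/28, 5/28)
c = (0, 14/5)
Σ b_i: 23/28·1 + 5/28·1 = 1 ✓
b·c: 5/28·14/5 = 1/2 ✓; 2 stages ⇒ order 2.

2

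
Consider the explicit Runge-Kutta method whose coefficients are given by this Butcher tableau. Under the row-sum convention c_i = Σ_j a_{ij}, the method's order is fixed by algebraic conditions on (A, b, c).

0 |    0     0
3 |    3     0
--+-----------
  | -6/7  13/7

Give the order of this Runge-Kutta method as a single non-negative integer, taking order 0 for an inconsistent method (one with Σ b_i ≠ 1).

1

b = (-6/7, 13/7)
c = (0, 3)
Σ b_i: (-6/7)·1 + 13/7·1 = 1 ✓
b·c: 13/7·3 = 39/7 ≠ 1/2 ⇒ order 1.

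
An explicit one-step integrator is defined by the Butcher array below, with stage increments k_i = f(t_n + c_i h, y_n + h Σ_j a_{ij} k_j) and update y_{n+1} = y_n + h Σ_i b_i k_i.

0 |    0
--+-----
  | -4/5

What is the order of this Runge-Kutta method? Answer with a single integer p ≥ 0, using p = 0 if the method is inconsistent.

b = (-4/5)
c = (0)
Σ b_i: (-4/5)·1 = -4/5 ≠ 1 ⇒ order 0.

0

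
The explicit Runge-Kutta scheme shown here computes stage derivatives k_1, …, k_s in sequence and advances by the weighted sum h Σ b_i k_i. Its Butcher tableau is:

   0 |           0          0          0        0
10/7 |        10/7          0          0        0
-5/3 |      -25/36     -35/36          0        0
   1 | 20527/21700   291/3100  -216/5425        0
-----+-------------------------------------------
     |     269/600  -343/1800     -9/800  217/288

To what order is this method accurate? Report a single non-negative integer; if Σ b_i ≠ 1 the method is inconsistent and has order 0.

b = (269/600, -343/1800, -9/800, 217/288)
c = (0, 10/7, -5/3, 1)
Ac = (0, 0, -25/18, 87/434)
Σ b_i: 269/600·1 + (-343/1800)·1 + (-9/800)·1 + 217/288·1 = 1 ✓
b·c: (-343/1800)·10/7 + (-9/800)·(-5/3) + 217/288·1 = 1/2 ✓
b·c²: (-343/1800)·100/49 + (-9/800)·25/9 + 217/288·1 = 1/3 ✓
b·Ac: (-9/800)·(-25/18) + 217/288·87/434 = 1/6 ✓
b·c³: (-343/1800)·1000/343 + (-9/800)·(-125/27) + 217/288·1 = 1/4 ✓
b·(c∘Ac): (-9/800)·125/54 + 217/288·87/434 = 1/8 ✓
b·Ac²: (-9/800)·(-125/63) + 217/288·123/1519 = 1/12 ✓
b·A²c: 217/288·12/217 = 1/24 ✓; 4 stages ⇒ order 4.

4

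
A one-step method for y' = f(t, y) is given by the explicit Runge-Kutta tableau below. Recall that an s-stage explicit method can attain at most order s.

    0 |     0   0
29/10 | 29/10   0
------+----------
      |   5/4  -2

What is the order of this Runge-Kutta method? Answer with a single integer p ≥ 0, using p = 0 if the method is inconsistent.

0

b = (5/4, -2)
c = (0, 29/10)
Σ b_i: 5/4·1 + (-2)·1 = -3/4 ≠ 1 ⇒ order 0.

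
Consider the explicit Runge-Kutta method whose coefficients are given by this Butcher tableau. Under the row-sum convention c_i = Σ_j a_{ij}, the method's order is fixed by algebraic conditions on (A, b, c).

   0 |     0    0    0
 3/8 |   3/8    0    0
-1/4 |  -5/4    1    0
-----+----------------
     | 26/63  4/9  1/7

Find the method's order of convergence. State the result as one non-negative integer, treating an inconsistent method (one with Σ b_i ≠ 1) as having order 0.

1

b = (26/63, 4/9, 1/7)
c = (0, 3/8, -1/4)
Ac = (0, 0, 3/8)
Σ b_i: 26/63·1 + 4/9·1 + 1/7·1 = 1 ✓
b·c: 4/9·3/8 + 1/7·(-1/4) = 11/84 ≠ 1/2 ⇒ order 1.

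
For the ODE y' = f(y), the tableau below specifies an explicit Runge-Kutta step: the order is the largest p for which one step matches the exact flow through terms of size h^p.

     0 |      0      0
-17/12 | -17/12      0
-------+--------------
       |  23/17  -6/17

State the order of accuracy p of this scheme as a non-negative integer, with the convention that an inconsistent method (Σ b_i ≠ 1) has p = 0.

2

b = (23/17, -6/17)
c = (0, -17/12)
Σ b_i: 23/17·1 + (-6/17)·1 = 1 ✓
b·c: (-6/17)·(-17/12) = 1/2 ✓; 2 stages ⇒ order 2.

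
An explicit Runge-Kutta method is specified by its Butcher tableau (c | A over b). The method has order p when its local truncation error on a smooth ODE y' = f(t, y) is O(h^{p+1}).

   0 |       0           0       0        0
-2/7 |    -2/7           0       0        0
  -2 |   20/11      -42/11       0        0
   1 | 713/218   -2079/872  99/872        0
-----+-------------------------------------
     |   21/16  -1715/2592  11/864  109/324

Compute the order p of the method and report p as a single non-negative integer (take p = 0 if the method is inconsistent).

4

b = (21/16, -1715/2592, 11/864, 109/324)
c = (0, -2/7, -2, 1)
Ac = (0, 0, 12/11, 99/218)
Σ b_i: 21/16·1 + (-1715/2592)·1 + 11/864·1 + 109/324·1 = 1 ✓
b·c: (-1715/2592)·(-2/7) + 11/864·(-2) + 109/324·1 = 1/2 ✓
b·c²: (-1715/2592)·4/49 + 11/864·4 + 109/324·1 = 1/3 ✓
b·Ac: 11/864·12/11 + 109/324·99/218 = 1/6 ✓
b·c³: (-1715/2592)·(-8/343) + 11/864·(-8) + 109/324·1 = 1/4 ✓
b·(c∘Ac): 11/864·(-24/11) + 109/324·99/218 = 1/8 ✓
b·Ac²: 11/864·(-24/77) + 109/324·198/763 = 1/12 ✓
b·A²c: 109/324·27/218 = 1/24 ✓; 4 stages ⇒ order 4.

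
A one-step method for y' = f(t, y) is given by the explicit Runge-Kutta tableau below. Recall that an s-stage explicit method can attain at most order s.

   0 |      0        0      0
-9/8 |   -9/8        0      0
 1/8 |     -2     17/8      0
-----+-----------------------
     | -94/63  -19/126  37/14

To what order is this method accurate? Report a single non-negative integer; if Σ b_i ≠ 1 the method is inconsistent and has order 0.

2

b = (-94/63, -19/126, 37/14)
c = (0, -9/8, 1/8)
Ac = (0, 0, -153/64)
Σ b_i: (-94/63)·1 + (-19/126)·1 + 37/14·1 = 1 ✓
b·c: (-19/126)·(-9/8) + 37/14·1/8 = 1/2 ✓
b·c²: (-19/126)·81/64 + 37/14·1/64 = -67/448 ≠ 1/3 ⇒ order 2.
b·Ac: 37/14·(-153/64) = -5661/896 ≠ 1/6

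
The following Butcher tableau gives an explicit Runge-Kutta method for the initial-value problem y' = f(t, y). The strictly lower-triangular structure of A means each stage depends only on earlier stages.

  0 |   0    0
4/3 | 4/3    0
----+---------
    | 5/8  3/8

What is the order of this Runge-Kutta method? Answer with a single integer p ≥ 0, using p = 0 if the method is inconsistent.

b = (5/8, 3/8)
c = (0, 4/3)
Σ b_i: 5/8·1 + 3/8·1 = 1 ✓
b·c: 3/8·4/3 = 1/2 ✓; 2 stages ⇒ order 2.

2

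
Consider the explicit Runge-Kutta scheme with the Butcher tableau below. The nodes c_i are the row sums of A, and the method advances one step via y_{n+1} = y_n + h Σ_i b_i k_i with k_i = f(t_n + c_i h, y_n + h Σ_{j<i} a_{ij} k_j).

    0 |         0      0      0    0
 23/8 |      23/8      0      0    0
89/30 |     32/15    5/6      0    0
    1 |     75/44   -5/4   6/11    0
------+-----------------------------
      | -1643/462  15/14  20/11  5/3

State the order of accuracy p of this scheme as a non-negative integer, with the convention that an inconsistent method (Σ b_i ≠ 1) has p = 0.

1

b = (-1643/462, 15/14, 20/11, 5/3)
c = (0, 23/8, 89/30, 1)
Ac = (0, 0, 115/48, -3477/1760)
Σ b_i: (-1643/462)·1 + 15/14·1 + 20/11·1 + 5/3·1 = 1 ✓
b·c: 15/14·23/8 + 20/11·89/30 + 5/3·1 = 37481/3696 ≠ 1/2 ⇒ order 1.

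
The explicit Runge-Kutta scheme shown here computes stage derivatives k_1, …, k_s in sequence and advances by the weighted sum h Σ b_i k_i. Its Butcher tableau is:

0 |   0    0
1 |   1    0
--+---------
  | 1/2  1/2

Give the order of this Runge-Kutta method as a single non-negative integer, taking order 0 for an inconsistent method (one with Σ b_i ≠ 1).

2

b = (1/2, 1/2)
c = (0, 1)
Σ b_i: 1/2·1 + 1/2·1 = 1 ✓
b·c: 1/2·1 = 1/2 ✓; 2 stages ⇒ order 2.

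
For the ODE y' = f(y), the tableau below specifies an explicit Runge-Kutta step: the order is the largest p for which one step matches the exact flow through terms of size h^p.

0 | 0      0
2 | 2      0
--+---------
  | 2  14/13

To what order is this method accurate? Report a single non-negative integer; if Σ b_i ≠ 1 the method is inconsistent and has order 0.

b = (2, 14/13)
c = (0, 2)
Σ b_i: 2·1 + 14/13·1 = 40/13 ≠ 1 ⇒ order 0.

0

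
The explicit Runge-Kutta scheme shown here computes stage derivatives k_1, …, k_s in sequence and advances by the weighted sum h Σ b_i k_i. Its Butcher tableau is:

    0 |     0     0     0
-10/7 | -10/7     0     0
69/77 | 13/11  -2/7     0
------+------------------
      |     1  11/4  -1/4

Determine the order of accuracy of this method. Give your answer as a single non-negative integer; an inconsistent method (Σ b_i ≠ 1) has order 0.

b = (1, 11/4, -1/4)
c = (0, -10/7, 69/77)
Ac = (0, 0, 20/49)
Σ b_i: 1·1 + 11/4·1 + (-1/4)·1 = 7/2 ≠ 1 ⇒ order 0.

0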